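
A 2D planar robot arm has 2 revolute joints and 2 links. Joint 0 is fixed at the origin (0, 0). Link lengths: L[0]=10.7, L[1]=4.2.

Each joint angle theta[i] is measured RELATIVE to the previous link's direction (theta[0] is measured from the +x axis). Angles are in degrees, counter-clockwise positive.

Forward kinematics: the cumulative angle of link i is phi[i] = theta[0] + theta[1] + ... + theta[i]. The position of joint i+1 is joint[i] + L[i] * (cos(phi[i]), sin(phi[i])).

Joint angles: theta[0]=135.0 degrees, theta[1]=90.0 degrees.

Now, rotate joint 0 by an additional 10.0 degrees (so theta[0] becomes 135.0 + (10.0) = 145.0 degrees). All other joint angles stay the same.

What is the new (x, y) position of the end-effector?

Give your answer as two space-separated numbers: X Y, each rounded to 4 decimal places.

Answer: -11.1739 2.6968

Derivation:
joint[0] = (0.0000, 0.0000)  (base)
link 0: phi[0] = 145 = 145 deg
  cos(145 deg) = -0.8192, sin(145 deg) = 0.5736
  joint[1] = (0.0000, 0.0000) + 10.7 * (-0.8192, 0.5736) = (0.0000 + -8.7649, 0.0000 + 6.1373) = (-8.7649, 6.1373)
link 1: phi[1] = 145 + 90 = 235 deg
  cos(235 deg) = -0.5736, sin(235 deg) = -0.8192
  joint[2] = (-8.7649, 6.1373) + 4.2 * (-0.5736, -0.8192) = (-8.7649 + -2.4090, 6.1373 + -3.4404) = (-11.1739, 2.6968)
End effector: (-11.1739, 2.6968)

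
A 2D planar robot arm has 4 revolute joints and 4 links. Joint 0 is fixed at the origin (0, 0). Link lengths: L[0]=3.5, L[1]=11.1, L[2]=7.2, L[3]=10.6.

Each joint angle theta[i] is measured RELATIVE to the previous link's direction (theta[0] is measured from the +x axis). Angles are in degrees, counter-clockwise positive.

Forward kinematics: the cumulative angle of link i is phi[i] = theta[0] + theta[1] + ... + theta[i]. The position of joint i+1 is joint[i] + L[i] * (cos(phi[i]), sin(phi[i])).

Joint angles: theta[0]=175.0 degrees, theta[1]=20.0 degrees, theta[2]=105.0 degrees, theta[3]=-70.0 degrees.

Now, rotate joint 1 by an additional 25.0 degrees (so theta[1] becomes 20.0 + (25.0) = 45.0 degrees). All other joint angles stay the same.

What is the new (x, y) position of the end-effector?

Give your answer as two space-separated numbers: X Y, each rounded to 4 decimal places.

Answer: -8.8354 -21.1985

Derivation:
joint[0] = (0.0000, 0.0000)  (base)
link 0: phi[0] = 175 = 175 deg
  cos(175 deg) = -0.9962, sin(175 deg) = 0.0872
  joint[1] = (0.0000, 0.0000) + 3.5 * (-0.9962, 0.0872) = (0.0000 + -3.4867, 0.0000 + 0.3050) = (-3.4867, 0.3050)
link 1: phi[1] = 175 + 45 = 220 deg
  cos(220 deg) = -0.7660, sin(220 deg) = -0.6428
  joint[2] = (-3.4867, 0.3050) + 11.1 * (-0.7660, -0.6428) = (-3.4867 + -8.5031, 0.3050 + -7.1349) = (-11.9898, -6.8299)
link 2: phi[2] = 175 + 45 + 105 = 325 deg
  cos(325 deg) = 0.8192, sin(325 deg) = -0.5736
  joint[3] = (-11.9898, -6.8299) + 7.2 * (0.8192, -0.5736) = (-11.9898 + 5.8979, -6.8299 + -4.1298) = (-6.0919, -10.9596)
link 3: phi[3] = 175 + 45 + 105 + -70 = 255 deg
  cos(255 deg) = -0.2588, sin(255 deg) = -0.9659
  joint[4] = (-6.0919, -10.9596) + 10.6 * (-0.2588, -0.9659) = (-6.0919 + -2.7435, -10.9596 + -10.2388) = (-8.8354, -21.1985)
End effector: (-8.8354, -21.1985)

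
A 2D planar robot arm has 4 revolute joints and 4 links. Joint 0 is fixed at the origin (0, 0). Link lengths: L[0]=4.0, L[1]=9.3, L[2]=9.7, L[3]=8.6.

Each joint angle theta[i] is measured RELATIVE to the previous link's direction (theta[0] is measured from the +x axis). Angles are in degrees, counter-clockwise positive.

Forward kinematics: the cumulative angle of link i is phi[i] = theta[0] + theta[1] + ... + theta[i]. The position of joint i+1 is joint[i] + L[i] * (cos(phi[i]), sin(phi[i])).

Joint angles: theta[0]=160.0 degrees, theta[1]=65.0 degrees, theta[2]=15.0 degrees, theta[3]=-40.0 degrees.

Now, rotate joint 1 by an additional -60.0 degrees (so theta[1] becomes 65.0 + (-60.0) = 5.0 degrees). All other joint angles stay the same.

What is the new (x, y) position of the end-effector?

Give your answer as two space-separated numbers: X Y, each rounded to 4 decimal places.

Answer: -29.0299 9.3031

Derivation:
joint[0] = (0.0000, 0.0000)  (base)
link 0: phi[0] = 160 = 160 deg
  cos(160 deg) = -0.9397, sin(160 deg) = 0.3420
  joint[1] = (0.0000, 0.0000) + 4 * (-0.9397, 0.3420) = (0.0000 + -3.7588, 0.0000 + 1.3681) = (-3.7588, 1.3681)
link 1: phi[1] = 160 + 5 = 165 deg
  cos(165 deg) = -0.9659, sin(165 deg) = 0.2588
  joint[2] = (-3.7588, 1.3681) + 9.3 * (-0.9659, 0.2588) = (-3.7588 + -8.9831, 1.3681 + 2.4070) = (-12.7419, 3.7751)
link 2: phi[2] = 160 + 5 + 15 = 180 deg
  cos(180 deg) = -1.0000, sin(180 deg) = 0.0000
  joint[3] = (-12.7419, 3.7751) + 9.7 * (-1.0000, 0.0000) = (-12.7419 + -9.7000, 3.7751 + 0.0000) = (-22.4419, 3.7751)
link 3: phi[3] = 160 + 5 + 15 + -40 = 140 deg
  cos(140 deg) = -0.7660, sin(140 deg) = 0.6428
  joint[4] = (-22.4419, 3.7751) + 8.6 * (-0.7660, 0.6428) = (-22.4419 + -6.5880, 3.7751 + 5.5280) = (-29.0299, 9.3031)
End effector: (-29.0299, 9.3031)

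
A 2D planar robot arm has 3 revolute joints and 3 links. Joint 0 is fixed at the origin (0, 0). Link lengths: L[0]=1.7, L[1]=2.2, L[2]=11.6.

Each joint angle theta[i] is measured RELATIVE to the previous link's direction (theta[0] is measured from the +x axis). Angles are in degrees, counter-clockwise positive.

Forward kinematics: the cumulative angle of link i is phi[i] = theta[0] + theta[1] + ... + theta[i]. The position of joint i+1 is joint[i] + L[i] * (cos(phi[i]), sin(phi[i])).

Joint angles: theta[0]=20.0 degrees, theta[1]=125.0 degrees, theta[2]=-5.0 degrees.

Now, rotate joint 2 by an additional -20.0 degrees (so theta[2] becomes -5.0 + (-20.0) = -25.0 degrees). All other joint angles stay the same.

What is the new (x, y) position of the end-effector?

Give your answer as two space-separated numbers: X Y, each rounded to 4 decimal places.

joint[0] = (0.0000, 0.0000)  (base)
link 0: phi[0] = 20 = 20 deg
  cos(20 deg) = 0.9397, sin(20 deg) = 0.3420
  joint[1] = (0.0000, 0.0000) + 1.7 * (0.9397, 0.3420) = (0.0000 + 1.5975, 0.0000 + 0.5814) = (1.5975, 0.5814)
link 1: phi[1] = 20 + 125 = 145 deg
  cos(145 deg) = -0.8192, sin(145 deg) = 0.5736
  joint[2] = (1.5975, 0.5814) + 2.2 * (-0.8192, 0.5736) = (1.5975 + -1.8021, 0.5814 + 1.2619) = (-0.2047, 1.8433)
link 2: phi[2] = 20 + 125 + -25 = 120 deg
  cos(120 deg) = -0.5000, sin(120 deg) = 0.8660
  joint[3] = (-0.2047, 1.8433) + 11.6 * (-0.5000, 0.8660) = (-0.2047 + -5.8000, 1.8433 + 10.0459) = (-6.0047, 11.8892)
End effector: (-6.0047, 11.8892)

Answer: -6.0047 11.8892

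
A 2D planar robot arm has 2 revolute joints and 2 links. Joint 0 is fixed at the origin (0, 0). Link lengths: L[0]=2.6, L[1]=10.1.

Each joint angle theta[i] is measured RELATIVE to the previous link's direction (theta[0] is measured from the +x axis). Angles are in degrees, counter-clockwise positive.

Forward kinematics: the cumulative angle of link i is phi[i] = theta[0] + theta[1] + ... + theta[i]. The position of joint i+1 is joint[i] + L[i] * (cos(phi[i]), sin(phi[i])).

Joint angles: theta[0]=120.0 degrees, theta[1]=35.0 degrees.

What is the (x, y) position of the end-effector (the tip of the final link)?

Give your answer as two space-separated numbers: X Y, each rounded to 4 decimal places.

joint[0] = (0.0000, 0.0000)  (base)
link 0: phi[0] = 120 = 120 deg
  cos(120 deg) = -0.5000, sin(120 deg) = 0.8660
  joint[1] = (0.0000, 0.0000) + 2.6 * (-0.5000, 0.8660) = (0.0000 + -1.3000, 0.0000 + 2.2517) = (-1.3000, 2.2517)
link 1: phi[1] = 120 + 35 = 155 deg
  cos(155 deg) = -0.9063, sin(155 deg) = 0.4226
  joint[2] = (-1.3000, 2.2517) + 10.1 * (-0.9063, 0.4226) = (-1.3000 + -9.1537, 2.2517 + 4.2684) = (-10.4537, 6.5201)
End effector: (-10.4537, 6.5201)

Answer: -10.4537 6.5201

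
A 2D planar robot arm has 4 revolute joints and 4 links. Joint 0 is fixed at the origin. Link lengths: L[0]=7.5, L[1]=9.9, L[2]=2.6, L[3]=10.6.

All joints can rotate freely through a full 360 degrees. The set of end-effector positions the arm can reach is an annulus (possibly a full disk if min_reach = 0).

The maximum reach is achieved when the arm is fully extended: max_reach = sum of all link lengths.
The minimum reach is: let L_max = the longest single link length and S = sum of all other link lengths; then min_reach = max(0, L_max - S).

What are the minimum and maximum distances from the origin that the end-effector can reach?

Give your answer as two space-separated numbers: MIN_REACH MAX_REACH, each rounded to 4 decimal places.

Link lengths: [7.5, 9.9, 2.6, 10.6]
max_reach = 7.5 + 9.9 + 2.6 + 10.6 = 30.6
L_max = max([7.5, 9.9, 2.6, 10.6]) = 10.6
S (sum of others) = 30.6 - 10.6 = 20
min_reach = max(0, 10.6 - 20) = max(0, -9.4) = 0

Answer: 0.0000 30.6000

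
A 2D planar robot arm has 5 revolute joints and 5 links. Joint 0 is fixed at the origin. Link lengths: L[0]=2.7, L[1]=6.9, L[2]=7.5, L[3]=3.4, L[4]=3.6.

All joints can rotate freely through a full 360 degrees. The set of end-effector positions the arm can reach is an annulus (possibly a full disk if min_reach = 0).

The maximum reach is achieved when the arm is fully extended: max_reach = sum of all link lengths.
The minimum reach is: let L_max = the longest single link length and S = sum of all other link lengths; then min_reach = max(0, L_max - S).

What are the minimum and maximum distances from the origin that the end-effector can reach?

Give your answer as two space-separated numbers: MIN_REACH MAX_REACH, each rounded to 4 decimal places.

Answer: 0.0000 24.1000

Derivation:
Link lengths: [2.7, 6.9, 7.5, 3.4, 3.6]
max_reach = 2.7 + 6.9 + 7.5 + 3.4 + 3.6 = 24.1
L_max = max([2.7, 6.9, 7.5, 3.4, 3.6]) = 7.5
S (sum of others) = 24.1 - 7.5 = 16.6
min_reach = max(0, 7.5 - 16.6) = max(0, -9.1) = 0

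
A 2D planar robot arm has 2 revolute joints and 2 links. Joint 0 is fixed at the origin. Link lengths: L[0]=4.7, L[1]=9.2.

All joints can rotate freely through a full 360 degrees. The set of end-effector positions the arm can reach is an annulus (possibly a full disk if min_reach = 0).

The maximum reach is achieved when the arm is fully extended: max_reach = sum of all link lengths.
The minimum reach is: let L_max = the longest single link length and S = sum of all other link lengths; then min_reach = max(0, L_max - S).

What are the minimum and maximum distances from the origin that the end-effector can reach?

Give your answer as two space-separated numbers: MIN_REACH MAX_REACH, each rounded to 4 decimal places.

Link lengths: [4.7, 9.2]
max_reach = 4.7 + 9.2 = 13.9
L_max = max([4.7, 9.2]) = 9.2
S (sum of others) = 13.9 - 9.2 = 4.7
min_reach = max(0, 9.2 - 4.7) = max(0, 4.5) = 4.5

Answer: 4.5000 13.9000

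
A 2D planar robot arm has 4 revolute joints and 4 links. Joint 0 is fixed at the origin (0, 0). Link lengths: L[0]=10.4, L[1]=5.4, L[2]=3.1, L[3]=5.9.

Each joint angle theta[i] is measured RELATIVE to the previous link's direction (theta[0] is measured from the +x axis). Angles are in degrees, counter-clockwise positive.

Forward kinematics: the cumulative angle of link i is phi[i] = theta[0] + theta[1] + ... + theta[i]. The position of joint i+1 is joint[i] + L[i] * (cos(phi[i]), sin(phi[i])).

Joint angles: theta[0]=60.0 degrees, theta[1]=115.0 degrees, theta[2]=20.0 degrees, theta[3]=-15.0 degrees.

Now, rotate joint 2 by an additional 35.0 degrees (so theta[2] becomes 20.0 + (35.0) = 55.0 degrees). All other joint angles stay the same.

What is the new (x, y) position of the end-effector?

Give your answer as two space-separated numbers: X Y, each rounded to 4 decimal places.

joint[0] = (0.0000, 0.0000)  (base)
link 0: phi[0] = 60 = 60 deg
  cos(60 deg) = 0.5000, sin(60 deg) = 0.8660
  joint[1] = (0.0000, 0.0000) + 10.4 * (0.5000, 0.8660) = (0.0000 + 5.2000, 0.0000 + 9.0067) = (5.2000, 9.0067)
link 1: phi[1] = 60 + 115 = 175 deg
  cos(175 deg) = -0.9962, sin(175 deg) = 0.0872
  joint[2] = (5.2000, 9.0067) + 5.4 * (-0.9962, 0.0872) = (5.2000 + -5.3795, 9.0067 + 0.4706) = (-0.1795, 9.4773)
link 2: phi[2] = 60 + 115 + 55 = 230 deg
  cos(230 deg) = -0.6428, sin(230 deg) = -0.7660
  joint[3] = (-0.1795, 9.4773) + 3.1 * (-0.6428, -0.7660) = (-0.1795 + -1.9926, 9.4773 + -2.3747) = (-2.1721, 7.1026)
link 3: phi[3] = 60 + 115 + 55 + -15 = 215 deg
  cos(215 deg) = -0.8192, sin(215 deg) = -0.5736
  joint[4] = (-2.1721, 7.1026) + 5.9 * (-0.8192, -0.5736) = (-2.1721 + -4.8330, 7.1026 + -3.3841) = (-7.0051, 3.7185)
End effector: (-7.0051, 3.7185)

Answer: -7.0051 3.7185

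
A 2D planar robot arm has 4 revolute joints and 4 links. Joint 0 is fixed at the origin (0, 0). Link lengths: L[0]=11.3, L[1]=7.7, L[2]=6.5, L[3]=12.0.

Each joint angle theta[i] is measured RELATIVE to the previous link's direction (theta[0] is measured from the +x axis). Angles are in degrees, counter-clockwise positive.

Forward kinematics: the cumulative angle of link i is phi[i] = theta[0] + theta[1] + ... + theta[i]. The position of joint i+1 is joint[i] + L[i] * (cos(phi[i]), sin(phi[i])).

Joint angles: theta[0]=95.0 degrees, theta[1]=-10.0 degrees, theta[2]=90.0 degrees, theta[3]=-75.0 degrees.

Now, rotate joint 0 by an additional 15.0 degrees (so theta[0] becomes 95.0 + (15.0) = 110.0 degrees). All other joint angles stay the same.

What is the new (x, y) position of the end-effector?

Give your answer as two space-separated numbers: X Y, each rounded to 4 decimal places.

Answer: -16.6746 27.9485

Derivation:
joint[0] = (0.0000, 0.0000)  (base)
link 0: phi[0] = 110 = 110 deg
  cos(110 deg) = -0.3420, sin(110 deg) = 0.9397
  joint[1] = (0.0000, 0.0000) + 11.3 * (-0.3420, 0.9397) = (0.0000 + -3.8648, 0.0000 + 10.6185) = (-3.8648, 10.6185)
link 1: phi[1] = 110 + -10 = 100 deg
  cos(100 deg) = -0.1736, sin(100 deg) = 0.9848
  joint[2] = (-3.8648, 10.6185) + 7.7 * (-0.1736, 0.9848) = (-3.8648 + -1.3371, 10.6185 + 7.5830) = (-5.2019, 18.2015)
link 2: phi[2] = 110 + -10 + 90 = 190 deg
  cos(190 deg) = -0.9848, sin(190 deg) = -0.1736
  joint[3] = (-5.2019, 18.2015) + 6.5 * (-0.9848, -0.1736) = (-5.2019 + -6.4013, 18.2015 + -1.1287) = (-11.6032, 17.0728)
link 3: phi[3] = 110 + -10 + 90 + -75 = 115 deg
  cos(115 deg) = -0.4226, sin(115 deg) = 0.9063
  joint[4] = (-11.6032, 17.0728) + 12 * (-0.4226, 0.9063) = (-11.6032 + -5.0714, 17.0728 + 10.8757) = (-16.6746, 27.9485)
End effector: (-16.6746, 27.9485)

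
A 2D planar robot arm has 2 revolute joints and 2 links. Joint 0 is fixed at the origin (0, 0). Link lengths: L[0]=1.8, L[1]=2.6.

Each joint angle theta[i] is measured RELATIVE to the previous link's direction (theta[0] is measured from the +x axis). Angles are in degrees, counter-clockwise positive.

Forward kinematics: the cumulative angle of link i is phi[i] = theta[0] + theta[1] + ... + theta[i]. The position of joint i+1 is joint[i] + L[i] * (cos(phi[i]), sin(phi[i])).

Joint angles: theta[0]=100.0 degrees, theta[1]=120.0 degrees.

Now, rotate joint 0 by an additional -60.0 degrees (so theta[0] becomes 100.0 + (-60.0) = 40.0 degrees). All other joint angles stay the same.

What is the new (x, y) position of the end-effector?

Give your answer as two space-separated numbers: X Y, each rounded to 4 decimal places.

Answer: -1.0643 2.0463

Derivation:
joint[0] = (0.0000, 0.0000)  (base)
link 0: phi[0] = 40 = 40 deg
  cos(40 deg) = 0.7660, sin(40 deg) = 0.6428
  joint[1] = (0.0000, 0.0000) + 1.8 * (0.7660, 0.6428) = (0.0000 + 1.3789, 0.0000 + 1.1570) = (1.3789, 1.1570)
link 1: phi[1] = 40 + 120 = 160 deg
  cos(160 deg) = -0.9397, sin(160 deg) = 0.3420
  joint[2] = (1.3789, 1.1570) + 2.6 * (-0.9397, 0.3420) = (1.3789 + -2.4432, 1.1570 + 0.8893) = (-1.0643, 2.0463)
End effector: (-1.0643, 2.0463)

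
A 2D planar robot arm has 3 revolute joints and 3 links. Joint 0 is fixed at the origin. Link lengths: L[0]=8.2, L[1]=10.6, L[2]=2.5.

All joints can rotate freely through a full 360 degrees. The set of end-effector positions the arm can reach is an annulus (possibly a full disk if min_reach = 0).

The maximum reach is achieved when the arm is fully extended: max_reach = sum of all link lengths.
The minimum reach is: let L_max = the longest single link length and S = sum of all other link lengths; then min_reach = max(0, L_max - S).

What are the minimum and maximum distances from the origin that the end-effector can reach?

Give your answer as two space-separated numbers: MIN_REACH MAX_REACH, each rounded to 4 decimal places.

Link lengths: [8.2, 10.6, 2.5]
max_reach = 8.2 + 10.6 + 2.5 = 21.3
L_max = max([8.2, 10.6, 2.5]) = 10.6
S (sum of others) = 21.3 - 10.6 = 10.7
min_reach = max(0, 10.6 - 10.7) = max(0, -0.1) = 0

Answer: 0.0000 21.3000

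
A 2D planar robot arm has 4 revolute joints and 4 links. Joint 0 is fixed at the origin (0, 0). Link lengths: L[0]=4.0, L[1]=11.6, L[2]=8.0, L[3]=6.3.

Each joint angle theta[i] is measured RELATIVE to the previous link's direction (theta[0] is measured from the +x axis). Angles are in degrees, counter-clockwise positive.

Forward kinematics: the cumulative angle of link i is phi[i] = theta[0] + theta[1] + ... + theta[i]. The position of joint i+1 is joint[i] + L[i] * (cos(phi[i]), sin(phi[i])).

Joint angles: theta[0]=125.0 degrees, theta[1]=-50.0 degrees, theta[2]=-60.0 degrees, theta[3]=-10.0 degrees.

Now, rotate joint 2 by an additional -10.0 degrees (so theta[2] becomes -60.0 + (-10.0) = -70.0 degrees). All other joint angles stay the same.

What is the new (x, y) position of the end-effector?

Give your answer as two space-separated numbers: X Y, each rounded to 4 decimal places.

Answer: 14.9536 14.6295

Derivation:
joint[0] = (0.0000, 0.0000)  (base)
link 0: phi[0] = 125 = 125 deg
  cos(125 deg) = -0.5736, sin(125 deg) = 0.8192
  joint[1] = (0.0000, 0.0000) + 4 * (-0.5736, 0.8192) = (0.0000 + -2.2943, 0.0000 + 3.2766) = (-2.2943, 3.2766)
link 1: phi[1] = 125 + -50 = 75 deg
  cos(75 deg) = 0.2588, sin(75 deg) = 0.9659
  joint[2] = (-2.2943, 3.2766) + 11.6 * (0.2588, 0.9659) = (-2.2943 + 3.0023, 3.2766 + 11.2047) = (0.7080, 14.4813)
link 2: phi[2] = 125 + -50 + -70 = 5 deg
  cos(5 deg) = 0.9962, sin(5 deg) = 0.0872
  joint[3] = (0.7080, 14.4813) + 8 * (0.9962, 0.0872) = (0.7080 + 7.9696, 14.4813 + 0.6972) = (8.6776, 15.1786)
link 3: phi[3] = 125 + -50 + -70 + -10 = -5 deg
  cos(-5 deg) = 0.9962, sin(-5 deg) = -0.0872
  joint[4] = (8.6776, 15.1786) + 6.3 * (0.9962, -0.0872) = (8.6776 + 6.2760, 15.1786 + -0.5491) = (14.9536, 14.6295)
End effector: (14.9536, 14.6295)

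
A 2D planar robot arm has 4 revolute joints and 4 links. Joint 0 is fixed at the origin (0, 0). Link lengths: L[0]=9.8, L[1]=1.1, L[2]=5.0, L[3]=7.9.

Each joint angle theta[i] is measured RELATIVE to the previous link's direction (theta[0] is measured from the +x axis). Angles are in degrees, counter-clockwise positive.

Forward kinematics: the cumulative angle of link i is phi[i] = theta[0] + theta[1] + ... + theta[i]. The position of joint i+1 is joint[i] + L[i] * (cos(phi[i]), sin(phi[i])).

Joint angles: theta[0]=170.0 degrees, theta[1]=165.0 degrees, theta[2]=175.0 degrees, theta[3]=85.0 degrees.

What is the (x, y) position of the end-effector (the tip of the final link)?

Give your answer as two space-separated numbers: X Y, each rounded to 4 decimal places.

joint[0] = (0.0000, 0.0000)  (base)
link 0: phi[0] = 170 = 170 deg
  cos(170 deg) = -0.9848, sin(170 deg) = 0.1736
  joint[1] = (0.0000, 0.0000) + 9.8 * (-0.9848, 0.1736) = (0.0000 + -9.6511, 0.0000 + 1.7018) = (-9.6511, 1.7018)
link 1: phi[1] = 170 + 165 = 335 deg
  cos(335 deg) = 0.9063, sin(335 deg) = -0.4226
  joint[2] = (-9.6511, 1.7018) + 1.1 * (0.9063, -0.4226) = (-9.6511 + 0.9969, 1.7018 + -0.4649) = (-8.6542, 1.2369)
link 2: phi[2] = 170 + 165 + 175 = 510 deg
  cos(510 deg) = -0.8660, sin(510 deg) = 0.5000
  joint[3] = (-8.6542, 1.2369) + 5 * (-0.8660, 0.5000) = (-8.6542 + -4.3301, 1.2369 + 2.5000) = (-12.9843, 3.7369)
link 3: phi[3] = 170 + 165 + 175 + 85 = 595 deg
  cos(595 deg) = -0.5736, sin(595 deg) = -0.8192
  joint[4] = (-12.9843, 3.7369) + 7.9 * (-0.5736, -0.8192) = (-12.9843 + -4.5313, 3.7369 + -6.4713) = (-17.5156, -2.7344)
End effector: (-17.5156, -2.7344)

Answer: -17.5156 -2.7344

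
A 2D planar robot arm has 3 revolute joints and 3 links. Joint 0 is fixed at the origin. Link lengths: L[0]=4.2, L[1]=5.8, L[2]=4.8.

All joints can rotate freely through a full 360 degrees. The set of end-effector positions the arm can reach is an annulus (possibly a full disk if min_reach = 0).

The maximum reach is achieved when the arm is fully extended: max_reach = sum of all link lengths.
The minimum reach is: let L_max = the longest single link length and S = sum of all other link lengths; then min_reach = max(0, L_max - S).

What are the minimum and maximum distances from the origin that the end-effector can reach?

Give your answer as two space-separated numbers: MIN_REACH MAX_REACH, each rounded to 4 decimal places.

Answer: 0.0000 14.8000

Derivation:
Link lengths: [4.2, 5.8, 4.8]
max_reach = 4.2 + 5.8 + 4.8 = 14.8
L_max = max([4.2, 5.8, 4.8]) = 5.8
S (sum of others) = 14.8 - 5.8 = 9
min_reach = max(0, 5.8 - 9) = max(0, -3.2) = 0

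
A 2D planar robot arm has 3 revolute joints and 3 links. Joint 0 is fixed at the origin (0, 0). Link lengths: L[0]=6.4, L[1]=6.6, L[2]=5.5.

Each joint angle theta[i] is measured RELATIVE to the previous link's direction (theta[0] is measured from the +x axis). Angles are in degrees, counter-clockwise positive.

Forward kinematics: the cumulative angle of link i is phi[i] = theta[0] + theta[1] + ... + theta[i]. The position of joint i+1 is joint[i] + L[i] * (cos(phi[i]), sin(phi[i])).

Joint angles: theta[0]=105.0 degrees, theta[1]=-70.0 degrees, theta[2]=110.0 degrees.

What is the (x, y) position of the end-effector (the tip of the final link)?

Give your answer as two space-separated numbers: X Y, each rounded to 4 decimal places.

Answer: -0.7554 13.1222

Derivation:
joint[0] = (0.0000, 0.0000)  (base)
link 0: phi[0] = 105 = 105 deg
  cos(105 deg) = -0.2588, sin(105 deg) = 0.9659
  joint[1] = (0.0000, 0.0000) + 6.4 * (-0.2588, 0.9659) = (0.0000 + -1.6564, 0.0000 + 6.1819) = (-1.6564, 6.1819)
link 1: phi[1] = 105 + -70 = 35 deg
  cos(35 deg) = 0.8192, sin(35 deg) = 0.5736
  joint[2] = (-1.6564, 6.1819) + 6.6 * (0.8192, 0.5736) = (-1.6564 + 5.4064, 6.1819 + 3.7856) = (3.7500, 9.9675)
link 2: phi[2] = 105 + -70 + 110 = 145 deg
  cos(145 deg) = -0.8192, sin(145 deg) = 0.5736
  joint[3] = (3.7500, 9.9675) + 5.5 * (-0.8192, 0.5736) = (3.7500 + -4.5053, 9.9675 + 3.1547) = (-0.7554, 13.1222)
End effector: (-0.7554, 13.1222)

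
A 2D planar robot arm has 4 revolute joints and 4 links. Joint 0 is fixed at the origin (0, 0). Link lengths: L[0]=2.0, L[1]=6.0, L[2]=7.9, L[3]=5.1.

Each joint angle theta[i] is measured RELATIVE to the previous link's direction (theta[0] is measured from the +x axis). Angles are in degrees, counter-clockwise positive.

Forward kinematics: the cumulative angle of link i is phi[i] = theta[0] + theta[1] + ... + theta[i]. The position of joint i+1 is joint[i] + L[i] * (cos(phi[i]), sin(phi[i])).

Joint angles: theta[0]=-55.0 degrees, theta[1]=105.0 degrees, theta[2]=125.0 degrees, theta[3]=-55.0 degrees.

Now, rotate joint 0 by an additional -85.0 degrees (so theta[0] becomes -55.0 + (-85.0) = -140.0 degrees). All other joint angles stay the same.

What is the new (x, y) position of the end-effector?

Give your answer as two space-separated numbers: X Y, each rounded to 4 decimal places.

Answer: 7.5605 6.0982

Derivation:
joint[0] = (0.0000, 0.0000)  (base)
link 0: phi[0] = -140 = -140 deg
  cos(-140 deg) = -0.7660, sin(-140 deg) = -0.6428
  joint[1] = (0.0000, 0.0000) + 2 * (-0.7660, -0.6428) = (0.0000 + -1.5321, 0.0000 + -1.2856) = (-1.5321, -1.2856)
link 1: phi[1] = -140 + 105 = -35 deg
  cos(-35 deg) = 0.8192, sin(-35 deg) = -0.5736
  joint[2] = (-1.5321, -1.2856) + 6 * (0.8192, -0.5736) = (-1.5321 + 4.9149, -1.2856 + -3.4415) = (3.3828, -4.7270)
link 2: phi[2] = -140 + 105 + 125 = 90 deg
  cos(90 deg) = 0.0000, sin(90 deg) = 1.0000
  joint[3] = (3.3828, -4.7270) + 7.9 * (0.0000, 1.0000) = (3.3828 + 0.0000, -4.7270 + 7.9000) = (3.3828, 3.1730)
link 3: phi[3] = -140 + 105 + 125 + -55 = 35 deg
  cos(35 deg) = 0.8192, sin(35 deg) = 0.5736
  joint[4] = (3.3828, 3.1730) + 5.1 * (0.8192, 0.5736) = (3.3828 + 4.1777, 3.1730 + 2.9252) = (7.5605, 6.0982)
End effector: (7.5605, 6.0982)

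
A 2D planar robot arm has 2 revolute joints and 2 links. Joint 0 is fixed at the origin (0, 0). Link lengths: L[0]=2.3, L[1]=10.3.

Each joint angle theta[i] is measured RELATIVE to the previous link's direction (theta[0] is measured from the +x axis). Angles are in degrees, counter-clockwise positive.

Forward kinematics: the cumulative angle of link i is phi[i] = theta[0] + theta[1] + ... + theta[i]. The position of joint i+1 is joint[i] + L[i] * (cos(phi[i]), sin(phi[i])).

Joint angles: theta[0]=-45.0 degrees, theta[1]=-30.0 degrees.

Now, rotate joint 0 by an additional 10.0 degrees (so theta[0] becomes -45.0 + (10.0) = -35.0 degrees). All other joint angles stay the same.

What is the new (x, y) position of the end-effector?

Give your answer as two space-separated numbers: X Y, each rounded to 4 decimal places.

Answer: 6.2370 -10.6542

Derivation:
joint[0] = (0.0000, 0.0000)  (base)
link 0: phi[0] = -35 = -35 deg
  cos(-35 deg) = 0.8192, sin(-35 deg) = -0.5736
  joint[1] = (0.0000, 0.0000) + 2.3 * (0.8192, -0.5736) = (0.0000 + 1.8840, 0.0000 + -1.3192) = (1.8840, -1.3192)
link 1: phi[1] = -35 + -30 = -65 deg
  cos(-65 deg) = 0.4226, sin(-65 deg) = -0.9063
  joint[2] = (1.8840, -1.3192) + 10.3 * (0.4226, -0.9063) = (1.8840 + 4.3530, -1.3192 + -9.3350) = (6.2370, -10.6542)
End effector: (6.2370, -10.6542)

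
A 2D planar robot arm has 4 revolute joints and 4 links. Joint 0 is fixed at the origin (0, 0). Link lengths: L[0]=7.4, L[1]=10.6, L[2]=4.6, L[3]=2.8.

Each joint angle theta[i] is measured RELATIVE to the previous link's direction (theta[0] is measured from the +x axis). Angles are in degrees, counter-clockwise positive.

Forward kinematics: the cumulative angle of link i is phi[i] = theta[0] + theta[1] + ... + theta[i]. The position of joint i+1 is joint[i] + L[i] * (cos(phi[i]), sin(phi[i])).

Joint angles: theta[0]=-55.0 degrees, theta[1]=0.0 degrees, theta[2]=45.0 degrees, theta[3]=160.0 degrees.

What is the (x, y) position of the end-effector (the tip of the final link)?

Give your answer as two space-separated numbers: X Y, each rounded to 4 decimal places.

Answer: 12.4296 -14.1435

Derivation:
joint[0] = (0.0000, 0.0000)  (base)
link 0: phi[0] = -55 = -55 deg
  cos(-55 deg) = 0.5736, sin(-55 deg) = -0.8192
  joint[1] = (0.0000, 0.0000) + 7.4 * (0.5736, -0.8192) = (0.0000 + 4.2445, 0.0000 + -6.0617) = (4.2445, -6.0617)
link 1: phi[1] = -55 + 0 = -55 deg
  cos(-55 deg) = 0.5736, sin(-55 deg) = -0.8192
  joint[2] = (4.2445, -6.0617) + 10.6 * (0.5736, -0.8192) = (4.2445 + 6.0799, -6.0617 + -8.6830) = (10.3244, -14.7447)
link 2: phi[2] = -55 + 0 + 45 = -10 deg
  cos(-10 deg) = 0.9848, sin(-10 deg) = -0.1736
  joint[3] = (10.3244, -14.7447) + 4.6 * (0.9848, -0.1736) = (10.3244 + 4.5301, -14.7447 + -0.7988) = (14.8545, -15.5435)
link 3: phi[3] = -55 + 0 + 45 + 160 = 150 deg
  cos(150 deg) = -0.8660, sin(150 deg) = 0.5000
  joint[4] = (14.8545, -15.5435) + 2.8 * (-0.8660, 0.5000) = (14.8545 + -2.4249, -15.5435 + 1.4000) = (12.4296, -14.1435)
End effector: (12.4296, -14.1435)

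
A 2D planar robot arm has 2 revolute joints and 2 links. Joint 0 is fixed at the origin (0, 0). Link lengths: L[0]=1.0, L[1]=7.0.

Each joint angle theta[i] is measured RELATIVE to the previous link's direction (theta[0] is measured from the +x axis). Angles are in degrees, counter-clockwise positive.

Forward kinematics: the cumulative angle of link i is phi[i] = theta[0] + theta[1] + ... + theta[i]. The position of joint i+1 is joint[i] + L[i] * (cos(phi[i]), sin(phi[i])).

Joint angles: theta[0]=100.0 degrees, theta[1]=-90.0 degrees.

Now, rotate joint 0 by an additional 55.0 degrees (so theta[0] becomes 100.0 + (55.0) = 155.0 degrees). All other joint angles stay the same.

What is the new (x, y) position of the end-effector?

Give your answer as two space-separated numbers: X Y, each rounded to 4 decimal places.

Answer: 2.0520 6.7668

Derivation:
joint[0] = (0.0000, 0.0000)  (base)
link 0: phi[0] = 155 = 155 deg
  cos(155 deg) = -0.9063, sin(155 deg) = 0.4226
  joint[1] = (0.0000, 0.0000) + 1 * (-0.9063, 0.4226) = (0.0000 + -0.9063, 0.0000 + 0.4226) = (-0.9063, 0.4226)
link 1: phi[1] = 155 + -90 = 65 deg
  cos(65 deg) = 0.4226, sin(65 deg) = 0.9063
  joint[2] = (-0.9063, 0.4226) + 7 * (0.4226, 0.9063) = (-0.9063 + 2.9583, 0.4226 + 6.3442) = (2.0520, 6.7668)
End effector: (2.0520, 6.7668)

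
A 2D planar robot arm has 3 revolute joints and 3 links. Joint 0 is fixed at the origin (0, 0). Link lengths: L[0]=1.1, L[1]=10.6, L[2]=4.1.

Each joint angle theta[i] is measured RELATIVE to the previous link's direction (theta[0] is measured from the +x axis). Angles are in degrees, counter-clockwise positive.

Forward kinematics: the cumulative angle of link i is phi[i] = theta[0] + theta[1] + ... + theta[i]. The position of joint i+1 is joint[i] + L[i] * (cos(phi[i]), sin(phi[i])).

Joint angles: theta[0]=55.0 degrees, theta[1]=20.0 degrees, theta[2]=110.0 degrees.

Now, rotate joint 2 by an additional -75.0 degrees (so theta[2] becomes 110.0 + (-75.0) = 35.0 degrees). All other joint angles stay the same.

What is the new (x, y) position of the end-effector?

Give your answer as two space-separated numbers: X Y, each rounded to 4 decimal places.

joint[0] = (0.0000, 0.0000)  (base)
link 0: phi[0] = 55 = 55 deg
  cos(55 deg) = 0.5736, sin(55 deg) = 0.8192
  joint[1] = (0.0000, 0.0000) + 1.1 * (0.5736, 0.8192) = (0.0000 + 0.6309, 0.0000 + 0.9011) = (0.6309, 0.9011)
link 1: phi[1] = 55 + 20 = 75 deg
  cos(75 deg) = 0.2588, sin(75 deg) = 0.9659
  joint[2] = (0.6309, 0.9011) + 10.6 * (0.2588, 0.9659) = (0.6309 + 2.7435, 0.9011 + 10.2388) = (3.3744, 11.1399)
link 2: phi[2] = 55 + 20 + 35 = 110 deg
  cos(110 deg) = -0.3420, sin(110 deg) = 0.9397
  joint[3] = (3.3744, 11.1399) + 4.1 * (-0.3420, 0.9397) = (3.3744 + -1.4023, 11.1399 + 3.8527) = (1.9721, 14.9926)
End effector: (1.9721, 14.9926)

Answer: 1.9721 14.9926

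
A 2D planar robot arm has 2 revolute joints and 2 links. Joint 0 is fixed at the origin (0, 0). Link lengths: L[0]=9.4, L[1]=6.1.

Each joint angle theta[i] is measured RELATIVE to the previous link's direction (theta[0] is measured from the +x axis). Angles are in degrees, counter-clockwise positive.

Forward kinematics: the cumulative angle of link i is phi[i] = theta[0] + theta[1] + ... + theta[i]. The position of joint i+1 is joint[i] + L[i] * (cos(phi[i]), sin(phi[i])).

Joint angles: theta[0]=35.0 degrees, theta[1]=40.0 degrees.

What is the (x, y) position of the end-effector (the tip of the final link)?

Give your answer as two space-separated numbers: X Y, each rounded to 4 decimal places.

joint[0] = (0.0000, 0.0000)  (base)
link 0: phi[0] = 35 = 35 deg
  cos(35 deg) = 0.8192, sin(35 deg) = 0.5736
  joint[1] = (0.0000, 0.0000) + 9.4 * (0.8192, 0.5736) = (0.0000 + 7.7000, 0.0000 + 5.3916) = (7.7000, 5.3916)
link 1: phi[1] = 35 + 40 = 75 deg
  cos(75 deg) = 0.2588, sin(75 deg) = 0.9659
  joint[2] = (7.7000, 5.3916) + 6.1 * (0.2588, 0.9659) = (7.7000 + 1.5788, 5.3916 + 5.8921) = (9.2788, 11.2838)
End effector: (9.2788, 11.2838)

Answer: 9.2788 11.2838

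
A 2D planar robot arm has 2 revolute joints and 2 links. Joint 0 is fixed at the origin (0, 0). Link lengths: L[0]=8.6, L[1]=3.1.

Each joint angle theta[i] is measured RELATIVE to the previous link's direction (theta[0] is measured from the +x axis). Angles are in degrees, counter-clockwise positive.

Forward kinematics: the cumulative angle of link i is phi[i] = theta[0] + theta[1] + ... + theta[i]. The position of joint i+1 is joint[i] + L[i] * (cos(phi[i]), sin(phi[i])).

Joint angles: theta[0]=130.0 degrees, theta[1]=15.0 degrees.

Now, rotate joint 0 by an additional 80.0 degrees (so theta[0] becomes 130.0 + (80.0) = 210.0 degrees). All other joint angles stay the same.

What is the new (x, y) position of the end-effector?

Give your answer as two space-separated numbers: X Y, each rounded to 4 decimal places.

Answer: -9.6398 -6.4920

Derivation:
joint[0] = (0.0000, 0.0000)  (base)
link 0: phi[0] = 210 = 210 deg
  cos(210 deg) = -0.8660, sin(210 deg) = -0.5000
  joint[1] = (0.0000, 0.0000) + 8.6 * (-0.8660, -0.5000) = (0.0000 + -7.4478, 0.0000 + -4.3000) = (-7.4478, -4.3000)
link 1: phi[1] = 210 + 15 = 225 deg
  cos(225 deg) = -0.7071, sin(225 deg) = -0.7071
  joint[2] = (-7.4478, -4.3000) + 3.1 * (-0.7071, -0.7071) = (-7.4478 + -2.1920, -4.3000 + -2.1920) = (-9.6398, -6.4920)
End effector: (-9.6398, -6.4920)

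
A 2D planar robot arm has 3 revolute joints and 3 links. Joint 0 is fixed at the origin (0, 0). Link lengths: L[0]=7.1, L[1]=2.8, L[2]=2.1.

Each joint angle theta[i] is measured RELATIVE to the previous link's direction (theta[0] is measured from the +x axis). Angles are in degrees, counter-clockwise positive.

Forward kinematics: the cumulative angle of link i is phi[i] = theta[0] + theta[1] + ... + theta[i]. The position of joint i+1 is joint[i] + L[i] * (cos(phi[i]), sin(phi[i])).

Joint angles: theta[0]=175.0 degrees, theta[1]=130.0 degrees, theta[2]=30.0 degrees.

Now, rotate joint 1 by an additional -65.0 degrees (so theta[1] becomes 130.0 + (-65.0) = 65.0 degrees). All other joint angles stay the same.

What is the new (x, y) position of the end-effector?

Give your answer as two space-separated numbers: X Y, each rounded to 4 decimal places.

Answer: -8.4730 -3.9061

Derivation:
joint[0] = (0.0000, 0.0000)  (base)
link 0: phi[0] = 175 = 175 deg
  cos(175 deg) = -0.9962, sin(175 deg) = 0.0872
  joint[1] = (0.0000, 0.0000) + 7.1 * (-0.9962, 0.0872) = (0.0000 + -7.0730, 0.0000 + 0.6188) = (-7.0730, 0.6188)
link 1: phi[1] = 175 + 65 = 240 deg
  cos(240 deg) = -0.5000, sin(240 deg) = -0.8660
  joint[2] = (-7.0730, 0.6188) + 2.8 * (-0.5000, -0.8660) = (-7.0730 + -1.4000, 0.6188 + -2.4249) = (-8.4730, -1.8061)
link 2: phi[2] = 175 + 65 + 30 = 270 deg
  cos(270 deg) = -0.0000, sin(270 deg) = -1.0000
  joint[3] = (-8.4730, -1.8061) + 2.1 * (-0.0000, -1.0000) = (-8.4730 + -0.0000, -1.8061 + -2.1000) = (-8.4730, -3.9061)
End effector: (-8.4730, -3.9061)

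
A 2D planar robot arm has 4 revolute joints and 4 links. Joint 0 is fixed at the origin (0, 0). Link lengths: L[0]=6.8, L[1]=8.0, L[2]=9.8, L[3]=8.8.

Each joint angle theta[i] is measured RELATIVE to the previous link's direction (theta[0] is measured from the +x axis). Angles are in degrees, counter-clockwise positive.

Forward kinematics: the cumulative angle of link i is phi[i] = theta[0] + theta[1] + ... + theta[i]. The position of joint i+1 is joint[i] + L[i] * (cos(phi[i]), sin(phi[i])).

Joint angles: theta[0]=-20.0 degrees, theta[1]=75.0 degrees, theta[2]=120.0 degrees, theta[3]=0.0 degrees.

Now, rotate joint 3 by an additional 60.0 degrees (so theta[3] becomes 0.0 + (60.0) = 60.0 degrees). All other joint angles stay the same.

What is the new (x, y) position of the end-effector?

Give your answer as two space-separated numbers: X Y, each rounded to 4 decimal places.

joint[0] = (0.0000, 0.0000)  (base)
link 0: phi[0] = -20 = -20 deg
  cos(-20 deg) = 0.9397, sin(-20 deg) = -0.3420
  joint[1] = (0.0000, 0.0000) + 6.8 * (0.9397, -0.3420) = (0.0000 + 6.3899, 0.0000 + -2.3257) = (6.3899, -2.3257)
link 1: phi[1] = -20 + 75 = 55 deg
  cos(55 deg) = 0.5736, sin(55 deg) = 0.8192
  joint[2] = (6.3899, -2.3257) + 8 * (0.5736, 0.8192) = (6.3899 + 4.5886, -2.3257 + 6.5532) = (10.9785, 4.2275)
link 2: phi[2] = -20 + 75 + 120 = 175 deg
  cos(175 deg) = -0.9962, sin(175 deg) = 0.0872
  joint[3] = (10.9785, 4.2275) + 9.8 * (-0.9962, 0.0872) = (10.9785 + -9.7627, 4.2275 + 0.8541) = (1.2158, 5.0816)
link 3: phi[3] = -20 + 75 + 120 + 60 = 235 deg
  cos(235 deg) = -0.5736, sin(235 deg) = -0.8192
  joint[4] = (1.2158, 5.0816) + 8.8 * (-0.5736, -0.8192) = (1.2158 + -5.0475, 5.0816 + -7.2085) = (-3.8317, -2.1269)
End effector: (-3.8317, -2.1269)

Answer: -3.8317 -2.1269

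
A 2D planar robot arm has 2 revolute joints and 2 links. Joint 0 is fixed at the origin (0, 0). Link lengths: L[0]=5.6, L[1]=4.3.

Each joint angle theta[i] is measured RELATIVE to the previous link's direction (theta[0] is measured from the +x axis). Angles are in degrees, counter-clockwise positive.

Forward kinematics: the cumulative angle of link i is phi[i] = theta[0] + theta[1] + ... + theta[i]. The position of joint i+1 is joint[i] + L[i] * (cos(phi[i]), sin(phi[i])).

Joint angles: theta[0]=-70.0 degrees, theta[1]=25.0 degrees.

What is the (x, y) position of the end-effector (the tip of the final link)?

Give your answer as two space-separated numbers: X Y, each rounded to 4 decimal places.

joint[0] = (0.0000, 0.0000)  (base)
link 0: phi[0] = -70 = -70 deg
  cos(-70 deg) = 0.3420, sin(-70 deg) = -0.9397
  joint[1] = (0.0000, 0.0000) + 5.6 * (0.3420, -0.9397) = (0.0000 + 1.9153, 0.0000 + -5.2623) = (1.9153, -5.2623)
link 1: phi[1] = -70 + 25 = -45 deg
  cos(-45 deg) = 0.7071, sin(-45 deg) = -0.7071
  joint[2] = (1.9153, -5.2623) + 4.3 * (0.7071, -0.7071) = (1.9153 + 3.0406, -5.2623 + -3.0406) = (4.9559, -8.3028)
End effector: (4.9559, -8.3028)

Answer: 4.9559 -8.3028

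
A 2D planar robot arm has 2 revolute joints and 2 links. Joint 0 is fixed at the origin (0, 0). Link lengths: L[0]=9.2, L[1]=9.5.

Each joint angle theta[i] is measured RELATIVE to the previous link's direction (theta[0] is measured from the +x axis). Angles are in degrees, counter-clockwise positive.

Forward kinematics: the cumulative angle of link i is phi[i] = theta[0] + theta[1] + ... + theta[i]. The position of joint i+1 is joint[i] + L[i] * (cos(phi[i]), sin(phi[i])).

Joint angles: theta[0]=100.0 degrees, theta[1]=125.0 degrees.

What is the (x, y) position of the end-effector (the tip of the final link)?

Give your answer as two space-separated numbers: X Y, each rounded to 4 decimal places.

joint[0] = (0.0000, 0.0000)  (base)
link 0: phi[0] = 100 = 100 deg
  cos(100 deg) = -0.1736, sin(100 deg) = 0.9848
  joint[1] = (0.0000, 0.0000) + 9.2 * (-0.1736, 0.9848) = (0.0000 + -1.5976, 0.0000 + 9.0602) = (-1.5976, 9.0602)
link 1: phi[1] = 100 + 125 = 225 deg
  cos(225 deg) = -0.7071, sin(225 deg) = -0.7071
  joint[2] = (-1.5976, 9.0602) + 9.5 * (-0.7071, -0.7071) = (-1.5976 + -6.7175, 9.0602 + -6.7175) = (-8.3151, 2.3427)
End effector: (-8.3151, 2.3427)

Answer: -8.3151 2.3427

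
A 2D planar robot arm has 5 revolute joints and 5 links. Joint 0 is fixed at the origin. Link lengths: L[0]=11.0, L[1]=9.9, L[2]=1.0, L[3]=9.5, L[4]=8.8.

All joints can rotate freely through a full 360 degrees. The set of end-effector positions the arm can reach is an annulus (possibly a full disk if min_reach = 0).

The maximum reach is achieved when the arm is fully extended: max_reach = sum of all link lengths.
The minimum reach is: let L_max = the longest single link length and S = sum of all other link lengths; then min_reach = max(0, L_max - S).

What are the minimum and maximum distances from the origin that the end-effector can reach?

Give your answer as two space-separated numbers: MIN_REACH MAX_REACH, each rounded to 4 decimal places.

Link lengths: [11.0, 9.9, 1.0, 9.5, 8.8]
max_reach = 11 + 9.9 + 1 + 9.5 + 8.8 = 40.2
L_max = max([11.0, 9.9, 1.0, 9.5, 8.8]) = 11
S (sum of others) = 40.2 - 11 = 29.2
min_reach = max(0, 11 - 29.2) = max(0, -18.2) = 0

Answer: 0.0000 40.2000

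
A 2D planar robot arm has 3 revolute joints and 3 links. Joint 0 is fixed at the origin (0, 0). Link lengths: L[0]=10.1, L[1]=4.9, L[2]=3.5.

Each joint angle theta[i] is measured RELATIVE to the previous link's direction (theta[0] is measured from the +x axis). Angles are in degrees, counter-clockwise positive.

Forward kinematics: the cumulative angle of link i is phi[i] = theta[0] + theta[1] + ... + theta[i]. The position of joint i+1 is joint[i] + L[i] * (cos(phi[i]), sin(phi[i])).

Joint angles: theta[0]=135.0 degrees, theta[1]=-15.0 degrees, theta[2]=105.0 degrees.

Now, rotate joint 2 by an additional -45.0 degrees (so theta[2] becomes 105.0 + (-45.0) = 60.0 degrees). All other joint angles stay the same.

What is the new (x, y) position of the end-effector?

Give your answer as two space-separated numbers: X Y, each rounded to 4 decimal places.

joint[0] = (0.0000, 0.0000)  (base)
link 0: phi[0] = 135 = 135 deg
  cos(135 deg) = -0.7071, sin(135 deg) = 0.7071
  joint[1] = (0.0000, 0.0000) + 10.1 * (-0.7071, 0.7071) = (0.0000 + -7.1418, 0.0000 + 7.1418) = (-7.1418, 7.1418)
link 1: phi[1] = 135 + -15 = 120 deg
  cos(120 deg) = -0.5000, sin(120 deg) = 0.8660
  joint[2] = (-7.1418, 7.1418) + 4.9 * (-0.5000, 0.8660) = (-7.1418 + -2.4500, 7.1418 + 4.2435) = (-9.5918, 11.3853)
link 2: phi[2] = 135 + -15 + 60 = 180 deg
  cos(180 deg) = -1.0000, sin(180 deg) = 0.0000
  joint[3] = (-9.5918, 11.3853) + 3.5 * (-1.0000, 0.0000) = (-9.5918 + -3.5000, 11.3853 + 0.0000) = (-13.0918, 11.3853)
End effector: (-13.0918, 11.3853)

Answer: -13.0918 11.3853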